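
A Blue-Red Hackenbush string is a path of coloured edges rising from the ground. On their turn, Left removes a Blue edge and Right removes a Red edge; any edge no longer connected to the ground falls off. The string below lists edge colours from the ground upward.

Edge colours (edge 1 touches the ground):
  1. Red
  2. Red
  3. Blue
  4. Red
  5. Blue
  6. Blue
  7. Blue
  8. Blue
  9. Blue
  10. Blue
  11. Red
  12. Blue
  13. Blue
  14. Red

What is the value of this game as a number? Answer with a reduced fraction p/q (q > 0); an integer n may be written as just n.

-6163/4096

Build v(s[:k]) for k = 1..14, string s = Red Red Blue Red Blue Blue Blue Blue Blue Blue Red Blue Blue Red.
edge 1 of 14 (Red): { ∅ | 0 } so -1
edge 2 of 14 (Red): { ∅ | -1, 0 } so -2
edge 3 of 14 (Blue): { -2 | -1, 0 } so -3/2
edge 4 of 14 (Red): { -2 | -3/2, -1, 0 } so -7/4
edge 5 of 14 (Blue): { -2, -7/4 | -3/2, -1, 0 } so -13/8
edge 6 of 14 (Blue): { -2, -7/4, -13/8 | -3/2, -1, 0 } so -25/16
edge 7 of 14 (Blue): { -2, -7/4, -13/8, -25/16 | -3/2, -1, 0 } so -49/32
edge 8 of 14 (Blue): { -2, -7/4, -13/8, -25/16, -49/32 | -3/2, -1, 0 } so -97/64
edge 9 of 14 (Blue): { -2, -7/4, -13/8, -25/16, -49/32, -97/64 | -3/2, -1, 0 } so -193/128
edge 10 of 14 (Blue): { -2, -7/4, -13/8, -25/16, -49/32, -97/64, -193/128 | -3/2, -1, 0 } so -385/256
edge 11 of 14 (Red): { -2, -7/4, -13/8, -25/16, -49/32, -97/64, -193/128 | -385/256, -3/2, -1, 0 } so -771/512
edge 12 of 14 (Blue): { -2, -7/4, -13/8, -25/16, -49/32, -97/64, -193/128, -771/512 | -385/256, -3/2, -1, 0 } so -1541/1024
edge 13 of 14 (Blue): { -2, -7/4, -13/8, -25/16, -49/32, -97/64, -193/128, -771/512, -1541/1024 | -385/256, -3/2, -1, 0 } so -3081/2048
edge 14 of 14 (Red): { -2, -7/4, -13/8, -25/16, -49/32, -97/64, -193/128, -771/512, -1541/1024 | -3081/2048, -385/256, -3/2, -1, 0 } so -6163/4096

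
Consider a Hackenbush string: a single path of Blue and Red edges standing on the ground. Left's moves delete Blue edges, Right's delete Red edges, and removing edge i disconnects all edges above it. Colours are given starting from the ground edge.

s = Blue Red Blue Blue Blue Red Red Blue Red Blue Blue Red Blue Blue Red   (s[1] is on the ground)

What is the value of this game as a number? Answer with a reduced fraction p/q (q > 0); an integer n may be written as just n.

B: Left { 0 }, Right { · } so simplest 1
BR: Left { 0 }, Right { 1 } so simplest 1/2
BRB: Left { 0; 1/2 }, Right { 1 } so simplest 3/4
BRBB: Left { 0; 1/2; 3/4 }, Right { 1 } so simplest 7/8
BRBBB: Left { 0; 1/2; 3/4; 7/8 }, Right { 1 } so simplest 15/16
BRBBBR: Left { 0; 1/2; 3/4; 7/8 }, Right { 15/16; 1 } so simplest 29/32
BRBBBRR: Left { 0; 1/2; 3/4; 7/8 }, Right { 29/32; 15/16; 1 } so simplest 57/64
BRBBBRRB: Left { 0; 1/2; 3/4; 7/8; 57/64 }, Right { 29/32; 15/16; 1 } so simplest 115/128
BRBBBRRBR: Left { 0; 1/2; 3/4; 7/8; 57/64 }, Right { 115/128; 29/32; 15/16; 1 } so simplest 229/256
BRBBBRRBRB: Left { 0; 1/2; 3/4; 7/8; 57/64; 229/256 }, Right { 115/128; 29/32; 15/16; 1 } so simplest 459/512
BRBBBRRBRBB: Left { 0; 1/2; 3/4; 7/8; 57/64; 229/256; 459/512 }, Right { 115/128; 29/32; 15/16; 1 } so simplest 919/1024
BRBBBRRBRBBR: Left { 0; 1/2; 3/4; 7/8; 57/64; 229/256; 459/512 }, Right { 919/1024; 115/128; 29/32; 15/16; 1 } so simplest 1837/2048
BRBBBRRBRBBRB: Left { 0; 1/2; 3/4; 7/8; 57/64; 229/256; 459/512; 1837/2048 }, Right { 919/1024; 115/128; 29/32; 15/16; 1 } so simplest 3675/4096
BRBBBRRBRBBRBB: Left { 0; 1/2; 3/4; 7/8; 57/64; 229/256; 459/512; 1837/2048; 3675/4096 }, Right { 919/1024; 115/128; 29/32; 15/16; 1 } so simplest 7351/8192
BRBBBRRBRBBRBBR: Left { 0; 1/2; 3/4; 7/8; 57/64; 229/256; 459/512; 1837/2048; 3675/4096 }, Right { 7351/8192; 919/1024; 115/128; 29/32; 15/16; 1 } so simplest 14701/16384

14701/16384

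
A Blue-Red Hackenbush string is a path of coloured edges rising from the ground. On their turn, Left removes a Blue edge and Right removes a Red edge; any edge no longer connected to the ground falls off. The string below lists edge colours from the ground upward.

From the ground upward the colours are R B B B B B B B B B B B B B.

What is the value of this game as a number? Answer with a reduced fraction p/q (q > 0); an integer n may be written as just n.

-1/8192

Prefix values for R B B B B B B B B B B B B B via {L|R} + simplicity:
edge 1 of 14 (R): { none | 0 } so -1
edge 2 of 14 (B): { -1 | 0 } so -1/2
edge 3 of 14 (B): { -1; -1/2 | 0 } so -1/4
edge 4 of 14 (B): { -1; -1/2; -1/4 | 0 } so -1/8
edge 5 of 14 (B): { -1; -1/2; -1/4; -1/8 | 0 } so -1/16
edge 6 of 14 (B): { -1; -1/2; -1/4; -1/8; -1/16 | 0 } so -1/32
edge 7 of 14 (B): { -1; -1/2; -1/4; -1/8; -1/16; -1/32 | 0 } so -1/64
edge 8 of 14 (B): { -1; -1/2; -1/4; -1/8; -1/16; -1/32; -1/64 | 0 } so -1/128
edge 9 of 14 (B): { -1; -1/2; -1/4; -1/8; -1/16; -1/32; -1/64; -1/128 | 0 } so -1/256
edge 10 of 14 (B): { -1; -1/2; -1/4; -1/8; -1/16; -1/32; -1/64; -1/128; -1/256 | 0 } so -1/512
edge 11 of 14 (B): { -1; -1/2; -1/4; -1/8; -1/16; -1/32; -1/64; -1/128; -1/256; -1/512 | 0 } so -1/1024
edge 12 of 14 (B): { -1; -1/2; -1/4; -1/8; -1/16; -1/32; -1/64; -1/128; -1/256; -1/512; -1/1024 | 0 } so -1/2048
edge 13 of 14 (B): { -1; -1/2; -1/4; -1/8; -1/16; -1/32; -1/64; -1/128; -1/256; -1/512; -1/1024; -1/2048 | 0 } so -1/4096
edge 14 of 14 (B): { -1; -1/2; -1/4; -1/8; -1/16; -1/32; -1/64; -1/128; -1/256; -1/512; -1/1024; -1/2048; -1/4096 | 0 } so -1/8192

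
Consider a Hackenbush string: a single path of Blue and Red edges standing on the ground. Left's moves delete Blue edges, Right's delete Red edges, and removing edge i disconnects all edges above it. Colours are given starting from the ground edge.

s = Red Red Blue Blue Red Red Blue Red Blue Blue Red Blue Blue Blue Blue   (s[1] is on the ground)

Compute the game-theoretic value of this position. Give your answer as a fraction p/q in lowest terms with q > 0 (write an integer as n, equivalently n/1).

Build v(s[:k]) for k = 1..15, string s = Red Red Blue Blue Red Red Blue Red Blue Blue Red Blue Blue Blue Blue.
1 of 15 · R · max L −∞ · min R 0 so -1
2 of 15 · RR · max L −∞ · min R -1 so -2
3 of 15 · RRB · max L -2 · min R -1 so -3/2
4 of 15 · RRBB · max L -3/2 · min R -1 so -5/4
5 of 15 · RRBBR · max L -3/2 · min R -5/4 so -11/8
6 of 15 · RRBBRR · max L -3/2 · min R -11/8 so -23/16
7 of 15 · RRBBRRB · max L -23/16 · min R -11/8 so -45/32
8 of 15 · RRBBRRBR · max L -23/16 · min R -45/32 so -91/64
9 of 15 · RRBBRRBRB · max L -91/64 · min R -45/32 so -181/128
10 of 15 · RRBBRRBRBB · max L -181/128 · min R -45/32 so -361/256
11 of 15 · RRBBRRBRBBR · max L -181/128 · min R -361/256 so -723/512
12 of 15 · RRBBRRBRBBRB · max L -723/512 · min R -361/256 so -1445/1024
13 of 15 · RRBBRRBRBBRBB · max L -1445/1024 · min R -361/256 so -2889/2048
14 of 15 · RRBBRRBRBBRBBB · max L -2889/2048 · min R -361/256 so -5777/4096
15 of 15 · RRBBRRBRBBRBBBB · max L -5777/4096 · min R -361/256 so -11553/8192

-11553/8192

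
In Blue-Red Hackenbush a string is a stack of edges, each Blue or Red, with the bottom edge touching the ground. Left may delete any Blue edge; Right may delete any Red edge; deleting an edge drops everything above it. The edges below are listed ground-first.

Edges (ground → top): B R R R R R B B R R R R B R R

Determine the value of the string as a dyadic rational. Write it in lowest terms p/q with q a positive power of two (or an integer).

777/16384

edge 1 of 15 (B): { 0 | ∅ } — 1
edge 2 of 15 (R): { 0 | 1 } — 1/2
edge 3 of 15 (R): { 0 | 1/2,1 } — 1/4
edge 4 of 15 (R): { 0 | 1/4,1/2,1 } — 1/8
edge 5 of 15 (R): { 0 | 1/8,1/4,1/2,1 } — 1/16
edge 6 of 15 (R): { 0 | 1/16,1/8,1/4,1/2,1 } — 1/32
edge 7 of 15 (B): { 0,1/32 | 1/16,1/8,1/4,1/2,1 } — 3/64
edge 8 of 15 (B): { 0,1/32,3/64 | 1/16,1/8,1/4,1/2,1 } — 7/128
edge 9 of 15 (R): { 0,1/32,3/64 | 7/128,1/16,1/8,1/4,1/2,1 } — 13/256
edge 10 of 15 (R): { 0,1/32,3/64 | 13/256,7/128,1/16,1/8,1/4,1/2,1 } — 25/512
edge 11 of 15 (R): { 0,1/32,3/64 | 25/512,13/256,7/128,1/16,1/8,1/4,1/2,1 } — 49/1024
edge 12 of 15 (R): { 0,1/32,3/64 | 49/1024,25/512,13/256,7/128,1/16,1/8,1/4,1/2,1 } — 97/2048
edge 13 of 15 (B): { 0,1/32,3/64,97/2048 | 49/1024,25/512,13/256,7/128,1/16,1/8,1/4,1/2,1 } — 195/4096
edge 14 of 15 (R): { 0,1/32,3/64,97/2048 | 195/4096,49/1024,25/512,13/256,7/128,1/16,1/8,1/4,1/2,1 } — 389/8192
edge 15 of 15 (R): { 0,1/32,3/64,97/2048 | 389/8192,195/4096,49/1024,25/512,13/256,7/128,1/16,1/8,1/4,1/2,1 } — 777/16384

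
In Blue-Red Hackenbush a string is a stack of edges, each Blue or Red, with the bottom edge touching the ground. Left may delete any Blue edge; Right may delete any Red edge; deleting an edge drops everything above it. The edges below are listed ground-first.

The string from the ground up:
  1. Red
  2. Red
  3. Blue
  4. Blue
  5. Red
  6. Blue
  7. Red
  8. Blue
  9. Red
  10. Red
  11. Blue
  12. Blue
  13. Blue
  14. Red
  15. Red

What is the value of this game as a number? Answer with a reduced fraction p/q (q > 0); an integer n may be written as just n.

-10951/8192

Build G(s[:k]) for k = 1..15, string s = Red Red Blue Blue Red Blue Red Blue Red Red Blue Blue Blue Red Red.
step 1: add Red to get R; options L={ — } R={ 0 } so -1
step 2: add Red to get RR; options L={ — } R={ -1; 0 } so -2
step 3: add Blue to get RRB; options L={ -2 } R={ -1; 0 } so -3/2
step 4: add Blue to get RRBB; options L={ -2; -3/2 } R={ -1; 0 } so -5/4
step 5: add Red to get RRBBR; options L={ -2; -3/2 } R={ -5/4; -1; 0 } so -11/8
step 6: add Blue to get RRBBRB; options L={ -2; -3/2; -11/8 } R={ -5/4; -1; 0 } so -21/16
step 7: add Red to get RRBBRBR; options L={ -2; -3/2; -11/8 } R={ -21/16; -5/4; -1; 0 } so -43/32
step 8: add Blue to get RRBBRBRB; options L={ -2; -3/2; -11/8; -43/32 } R={ -21/16; -5/4; -1; 0 } so -85/64
step 9: add Red to get RRBBRBRBR; options L={ -2; -3/2; -11/8; -43/32 } R={ -85/64; -21/16; -5/4; -1; 0 } so -171/128
step 10: add Red to get RRBBRBRBRR; options L={ -2; -3/2; -11/8; -43/32 } R={ -171/128; -85/64; -21/16; -5/4; -1; 0 } so -343/256
step 11: add Blue to get RRBBRBRBRRB; options L={ -2; -3/2; -11/8; -43/32; -343/256 } R={ -171/128; -85/64; -21/16; -5/4; -1; 0 } so -685/512
step 12: add Blue to get RRBBRBRBRRBB; options L={ -2; -3/2; -11/8; -43/32; -343/256; -685/512 } R={ -171/128; -85/64; -21/16; -5/4; -1; 0 } so -1369/1024
step 13: add Blue to get RRBBRBRBRRBBB; options L={ -2; -3/2; -11/8; -43/32; -343/256; -685/512; -1369/1024 } R={ -171/128; -85/64; -21/16; -5/4; -1; 0 } so -2737/2048
step 14: add Red to get RRBBRBRBRRBBBR; options L={ -2; -3/2; -11/8; -43/32; -343/256; -685/512; -1369/1024 } R={ -2737/2048; -171/128; -85/64; -21/16; -5/4; -1; 0 } so -5475/4096
step 15: add Red to get RRBBRBRBRRBBBRR; options L={ -2; -3/2; -11/8; -43/32; -343/256; -685/512; -1369/1024 } R={ -5475/4096; -2737/2048; -171/128; -85/64; -21/16; -5/4; -1; 0 } so -10951/8192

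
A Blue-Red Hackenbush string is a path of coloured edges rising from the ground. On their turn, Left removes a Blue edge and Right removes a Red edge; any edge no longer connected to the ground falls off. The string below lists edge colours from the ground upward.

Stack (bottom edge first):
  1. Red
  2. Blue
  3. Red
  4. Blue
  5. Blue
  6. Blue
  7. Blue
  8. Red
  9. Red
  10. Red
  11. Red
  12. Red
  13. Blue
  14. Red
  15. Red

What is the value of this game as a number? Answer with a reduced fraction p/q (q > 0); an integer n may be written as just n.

-8695/16384

Build v(s[:k]) for k = 1..15, string s = Red Blue Red Blue Blue Blue Blue Red Red Red Red Red Blue Red Red.
R: Left {  }, Right { 0 } gives simplest -1
RB: Left { -1 }, Right { 0 } gives simplest -1/2
RBR: Left { -1 }, Right { -1/2; 0 } gives simplest -3/4
RBRB: Left { -1; -3/4 }, Right { -1/2; 0 } gives simplest -5/8
RBRBB: Left { -1; -3/4; -5/8 }, Right { -1/2; 0 } gives simplest -9/16
RBRBBB: Left { -1; -3/4; -5/8; -9/16 }, Right { -1/2; 0 } gives simplest -17/32
RBRBBBB: Left { -1; -3/4; -5/8; -9/16; -17/32 }, Right { -1/2; 0 } gives simplest -33/64
RBRBBBBR: Left { -1; -3/4; -5/8; -9/16; -17/32 }, Right { -33/64; -1/2; 0 } gives simplest -67/128
RBRBBBBRR: Left { -1; -3/4; -5/8; -9/16; -17/32 }, Right { -67/128; -33/64; -1/2; 0 } gives simplest -135/256
RBRBBBBRRR: Left { -1; -3/4; -5/8; -9/16; -17/32 }, Right { -135/256; -67/128; -33/64; -1/2; 0 } gives simplest -271/512
RBRBBBBRRRR: Left { -1; -3/4; -5/8; -9/16; -17/32 }, Right { -271/512; -135/256; -67/128; -33/64; -1/2; 0 } gives simplest -543/1024
RBRBBBBRRRRR: Left { -1; -3/4; -5/8; -9/16; -17/32 }, Right { -543/1024; -271/512; -135/256; -67/128; -33/64; -1/2; 0 } gives simplest -1087/2048
RBRBBBBRRRRRB: Left { -1; -3/4; -5/8; -9/16; -17/32; -1087/2048 }, Right { -543/1024; -271/512; -135/256; -67/128; -33/64; -1/2; 0 } gives simplest -2173/4096
RBRBBBBRRRRRBR: Left { -1; -3/4; -5/8; -9/16; -17/32; -1087/2048 }, Right { -2173/4096; -543/1024; -271/512; -135/256; -67/128; -33/64; -1/2; 0 } gives simplest -4347/8192
RBRBBBBRRRRRBRR: Left { -1; -3/4; -5/8; -9/16; -17/32; -1087/2048 }, Right { -4347/8192; -2173/4096; -543/1024; -271/512; -135/256; -67/128; -33/64; -1/2; 0 } gives simplest -8695/16384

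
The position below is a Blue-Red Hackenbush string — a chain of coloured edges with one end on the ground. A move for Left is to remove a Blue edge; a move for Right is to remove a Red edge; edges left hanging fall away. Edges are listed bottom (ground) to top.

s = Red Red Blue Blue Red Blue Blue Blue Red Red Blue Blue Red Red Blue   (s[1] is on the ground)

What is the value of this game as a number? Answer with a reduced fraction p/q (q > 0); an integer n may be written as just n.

Prefix values for Red Red Blue Blue Red Blue Blue Blue Red Red Blue Blue Red Red Blue via {L|R} + simplicity:
G(R) = { — | 0 } => -1
G(RR) = { — | -1,0 } => -2
G(RRB) = { -2 | -1,0 } => -3/2
G(RRBB) = { -2,-3/2 | -1,0 } => -5/4
G(RRBBR) = { -2,-3/2 | -5/4,-1,0 } => -11/8
G(RRBBRB) = { -2,-3/2,-11/8 | -5/4,-1,0 } => -21/16
G(RRBBRBB) = { -2,-3/2,-11/8,-21/16 | -5/4,-1,0 } => -41/32
G(RRBBRBBB) = { -2,-3/2,-11/8,-21/16,-41/32 | -5/4,-1,0 } => -81/64
G(RRBBRBBBR) = { -2,-3/2,-11/8,-21/16,-41/32 | -81/64,-5/4,-1,0 } => -163/128
G(RRBBRBBBRR) = { -2,-3/2,-11/8,-21/16,-41/32 | -163/128,-81/64,-5/4,-1,0 } => -327/256
G(RRBBRBBBRRB) = { -2,-3/2,-11/8,-21/16,-41/32,-327/256 | -163/128,-81/64,-5/4,-1,0 } => -653/512
G(RRBBRBBBRRBB) = { -2,-3/2,-11/8,-21/16,-41/32,-327/256,-653/512 | -163/128,-81/64,-5/4,-1,0 } => -1305/1024
G(RRBBRBBBRRBBR) = { -2,-3/2,-11/8,-21/16,-41/32,-327/256,-653/512 | -1305/1024,-163/128,-81/64,-5/4,-1,0 } => -2611/2048
G(RRBBRBBBRRBBRR) = { -2,-3/2,-11/8,-21/16,-41/32,-327/256,-653/512 | -2611/2048,-1305/1024,-163/128,-81/64,-5/4,-1,0 } => -5223/4096
G(RRBBRBBBRRBBRRB) = { -2,-3/2,-11/8,-21/16,-41/32,-327/256,-653/512,-5223/4096 | -2611/2048,-1305/1024,-163/128,-81/64,-5/4,-1,0 } => -10445/8192

-10445/8192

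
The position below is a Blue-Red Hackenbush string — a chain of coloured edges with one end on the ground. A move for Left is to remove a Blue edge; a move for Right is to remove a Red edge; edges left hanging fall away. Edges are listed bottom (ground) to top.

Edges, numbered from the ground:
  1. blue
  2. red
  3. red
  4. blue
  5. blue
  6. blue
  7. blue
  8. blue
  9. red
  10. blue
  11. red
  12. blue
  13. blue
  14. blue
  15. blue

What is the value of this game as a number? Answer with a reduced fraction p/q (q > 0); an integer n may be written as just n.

step 1: add blue to get b; options L={ 0 } R={ ∅ } = 1
step 2: add red to get br; options L={ 0 } R={ 1 } = 1/2
step 3: add red to get brr; options L={ 0 } R={ 1/2 1 } = 1/4
step 4: add blue to get brrb; options L={ 0 1/4 } R={ 1/2 1 } = 3/8
step 5: add blue to get brrbb; options L={ 0 1/4 3/8 } R={ 1/2 1 } = 7/16
step 6: add blue to get brrbbb; options L={ 0 1/4 3/8 7/16 } R={ 1/2 1 } = 15/32
step 7: add blue to get brrbbbb; options L={ 0 1/4 3/8 7/16 15/32 } R={ 1/2 1 } = 31/64
step 8: add blue to get brrbbbbb; options L={ 0 1/4 3/8 7/16 15/32 31/64 } R={ 1/2 1 } = 63/128
step 9: add red to get brrbbbbbr; options L={ 0 1/4 3/8 7/16 15/32 31/64 } R={ 63/128 1/2 1 } = 125/256
step 10: add blue to get brrbbbbbrb; options L={ 0 1/4 3/8 7/16 15/32 31/64 125/256 } R={ 63/128 1/2 1 } = 251/512
step 11: add red to get brrbbbbbrbr; options L={ 0 1/4 3/8 7/16 15/32 31/64 125/256 } R={ 251/512 63/128 1/2 1 } = 501/1024
step 12: add blue to get brrbbbbbrbrb; options L={ 0 1/4 3/8 7/16 15/32 31/64 125/256 501/1024 } R={ 251/512 63/128 1/2 1 } = 1003/2048
step 13: add blue to get brrbbbbbrbrbb; options L={ 0 1/4 3/8 7/16 15/32 31/64 125/256 501/1024 1003/2048 } R={ 251/512 63/128 1/2 1 } = 2007/4096
step 14: add blue to get brrbbbbbrbrbbb; options L={ 0 1/4 3/8 7/16 15/32 31/64 125/256 501/1024 1003/2048 2007/4096 } R={ 251/512 63/128 1/2 1 } = 4015/8192
step 15: add blue to get brrbbbbbrbrbbbb; options L={ 0 1/4 3/8 7/16 15/32 31/64 125/256 501/1024 1003/2048 2007/4096 4015/8192 } R={ 251/512 63/128 1/2 1 } = 8031/16384

8031/16384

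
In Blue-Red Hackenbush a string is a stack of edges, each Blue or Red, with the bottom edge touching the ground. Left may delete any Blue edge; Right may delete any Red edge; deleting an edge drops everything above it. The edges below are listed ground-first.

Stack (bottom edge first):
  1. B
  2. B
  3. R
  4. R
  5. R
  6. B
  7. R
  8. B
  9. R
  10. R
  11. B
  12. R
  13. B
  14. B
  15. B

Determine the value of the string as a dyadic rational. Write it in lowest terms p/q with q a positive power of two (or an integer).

1 of 15 · B · max L 0 · min R +∞ => 1
2 of 15 · BB · max L 1 · min R +∞ => 2
3 of 15 · BBR · max L 1 · min R 2 => 3/2
4 of 15 · BBRR · max L 1 · min R 3/2 => 5/4
5 of 15 · BBRRR · max L 1 · min R 5/4 => 9/8
6 of 15 · BBRRRB · max L 9/8 · min R 5/4 => 19/16
7 of 15 · BBRRRBR · max L 9/8 · min R 19/16 => 37/32
8 of 15 · BBRRRBRB · max L 37/32 · min R 19/16 => 75/64
9 of 15 · BBRRRBRBR · max L 37/32 · min R 75/64 => 149/128
10 of 15 · BBRRRBRBRR · max L 37/32 · min R 149/128 => 297/256
11 of 15 · BBRRRBRBRRB · max L 297/256 · min R 149/128 => 595/512
12 of 15 · BBRRRBRBRRBR · max L 297/256 · min R 595/512 => 1189/1024
13 of 15 · BBRRRBRBRRBRB · max L 1189/1024 · min R 595/512 => 2379/2048
14 of 15 · BBRRRBRBRRBRBB · max L 2379/2048 · min R 595/512 => 4759/4096
15 of 15 · BBRRRBRBRRBRBBB · max L 4759/4096 · min R 595/512 => 9519/8192

9519/8192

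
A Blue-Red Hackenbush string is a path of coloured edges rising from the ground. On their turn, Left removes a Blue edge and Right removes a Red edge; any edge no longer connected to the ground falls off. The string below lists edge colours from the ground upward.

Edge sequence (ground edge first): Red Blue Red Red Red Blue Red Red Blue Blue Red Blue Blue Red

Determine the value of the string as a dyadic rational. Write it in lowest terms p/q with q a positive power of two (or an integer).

-7571/8192

Recurse on prefixes of the 14-edge string Red Blue Red Red Red Blue Red Red Blue Blue Red Blue Blue Red:
v(R) = { none | 0 } ⇒ -1
v(RB) = { -1 | 0 } ⇒ -1/2
v(RBR) = { -1 | -1/2, 0 } ⇒ -3/4
v(RBRR) = { -1 | -3/4, -1/2, 0 } ⇒ -7/8
v(RBRRR) = { -1 | -7/8, -3/4, -1/2, 0 } ⇒ -15/16
v(RBRRRB) = { -1, -15/16 | -7/8, -3/4, -1/2, 0 } ⇒ -29/32
v(RBRRRBR) = { -1, -15/16 | -29/32, -7/8, -3/4, -1/2, 0 } ⇒ -59/64
v(RBRRRBRR) = { -1, -15/16 | -59/64, -29/32, -7/8, -3/4, -1/2, 0 } ⇒ -119/128
v(RBRRRBRRB) = { -1, -15/16, -119/128 | -59/64, -29/32, -7/8, -3/4, -1/2, 0 } ⇒ -237/256
v(RBRRRBRRBB) = { -1, -15/16, -119/128, -237/256 | -59/64, -29/32, -7/8, -3/4, -1/2, 0 } ⇒ -473/512
v(RBRRRBRRBBR) = { -1, -15/16, -119/128, -237/256 | -473/512, -59/64, -29/32, -7/8, -3/4, -1/2, 0 } ⇒ -947/1024
v(RBRRRBRRBBRB) = { -1, -15/16, -119/128, -237/256, -947/1024 | -473/512, -59/64, -29/32, -7/8, -3/4, -1/2, 0 } ⇒ -1893/2048
v(RBRRRBRRBBRBB) = { -1, -15/16, -119/128, -237/256, -947/1024, -1893/2048 | -473/512, -59/64, -29/32, -7/8, -3/4, -1/2, 0 } ⇒ -3785/4096
v(RBRRRBRRBBRBBR) = { -1, -15/16, -119/128, -237/256, -947/1024, -1893/2048 | -3785/4096, -473/512, -59/64, -29/32, -7/8, -3/4, -1/2, 0 } ⇒ -7571/8192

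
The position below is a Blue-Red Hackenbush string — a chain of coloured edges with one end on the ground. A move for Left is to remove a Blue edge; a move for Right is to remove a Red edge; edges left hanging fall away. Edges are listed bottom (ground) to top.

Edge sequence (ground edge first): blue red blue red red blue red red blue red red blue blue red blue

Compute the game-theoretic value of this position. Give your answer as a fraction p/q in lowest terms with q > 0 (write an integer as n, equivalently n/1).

value_1 [b]  L=[0]  R=[(no moves)]  gives 1
value_2 [br]  L=[0]  R=[1]  gives 1/2
value_3 [brb]  L=[0, 1/2]  R=[1]  gives 3/4
value_4 [brbr]  L=[0, 1/2]  R=[3/4, 1]  gives 5/8
value_5 [brbrr]  L=[0, 1/2]  R=[5/8, 3/4, 1]  gives 9/16
value_6 [brbrrb]  L=[0, 1/2, 9/16]  R=[5/8, 3/4, 1]  gives 19/32
value_7 [brbrrbr]  L=[0, 1/2, 9/16]  R=[19/32, 5/8, 3/4, 1]  gives 37/64
value_8 [brbrrbrr]  L=[0, 1/2, 9/16]  R=[37/64, 19/32, 5/8, 3/4, 1]  gives 73/128
value_9 [brbrrbrrb]  L=[0, 1/2, 9/16, 73/128]  R=[37/64, 19/32, 5/8, 3/4, 1]  gives 147/256
value_10 [brbrrbrrbr]  L=[0, 1/2, 9/16, 73/128]  R=[147/256, 37/64, 19/32, 5/8, 3/4, 1]  gives 293/512
value_11 [brbrrbrrbrr]  L=[0, 1/2, 9/16, 73/128]  R=[293/512, 147/256, 37/64, 19/32, 5/8, 3/4, 1]  gives 585/1024
value_12 [brbrrbrrbrrb]  L=[0, 1/2, 9/16, 73/128, 585/1024]  R=[293/512, 147/256, 37/64, 19/32, 5/8, 3/4, 1]  gives 1171/2048
value_13 [brbrrbrrbrrbb]  L=[0, 1/2, 9/16, 73/128, 585/1024, 1171/2048]  R=[293/512, 147/256, 37/64, 19/32, 5/8, 3/4, 1]  gives 2343/4096
value_14 [brbrrbrrbrrbbr]  L=[0, 1/2, 9/16, 73/128, 585/1024, 1171/2048]  R=[2343/4096, 293/512, 147/256, 37/64, 19/32, 5/8, 3/4, 1]  gives 4685/8192
value_15 [brbrrbrrbrrbbrb]  L=[0, 1/2, 9/16, 73/128, 585/1024, 1171/2048, 4685/8192]  R=[2343/4096, 293/512, 147/256, 37/64, 19/32, 5/8, 3/4, 1]  gives 9371/16384

9371/16384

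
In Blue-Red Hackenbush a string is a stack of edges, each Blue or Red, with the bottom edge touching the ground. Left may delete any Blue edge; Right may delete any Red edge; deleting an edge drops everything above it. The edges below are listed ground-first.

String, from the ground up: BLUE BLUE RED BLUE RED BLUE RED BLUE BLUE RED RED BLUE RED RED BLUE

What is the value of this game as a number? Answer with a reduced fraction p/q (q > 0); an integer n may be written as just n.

13715/8192

Prefix values for BLUE BLUE RED BLUE RED BLUE RED BLUE BLUE RED RED BLUE RED RED BLUE via {L|R} + simplicity:
value_1 [B]  L=[0]  R=[∅]  => 1
value_2 [BB]  L=[0; 1]  R=[∅]  => 2
value_3 [BBR]  L=[0; 1]  R=[2]  => 3/2
value_4 [BBRB]  L=[0; 1; 3/2]  R=[2]  => 7/4
value_5 [BBRBR]  L=[0; 1; 3/2]  R=[7/4; 2]  => 13/8
value_6 [BBRBRB]  L=[0; 1; 3/2; 13/8]  R=[7/4; 2]  => 27/16
value_7 [BBRBRBR]  L=[0; 1; 3/2; 13/8]  R=[27/16; 7/4; 2]  => 53/32
value_8 [BBRBRBRB]  L=[0; 1; 3/2; 13/8; 53/32]  R=[27/16; 7/4; 2]  => 107/64
value_9 [BBRBRBRBB]  L=[0; 1; 3/2; 13/8; 53/32; 107/64]  R=[27/16; 7/4; 2]  => 215/128
value_10 [BBRBRBRBBR]  L=[0; 1; 3/2; 13/8; 53/32; 107/64]  R=[215/128; 27/16; 7/4; 2]  => 429/256
value_11 [BBRBRBRBBRR]  L=[0; 1; 3/2; 13/8; 53/32; 107/64]  R=[429/256; 215/128; 27/16; 7/4; 2]  => 857/512
value_12 [BBRBRBRBBRRB]  L=[0; 1; 3/2; 13/8; 53/32; 107/64; 857/512]  R=[429/256; 215/128; 27/16; 7/4; 2]  => 1715/1024
value_13 [BBRBRBRBBRRBR]  L=[0; 1; 3/2; 13/8; 53/32; 107/64; 857/512]  R=[1715/1024; 429/256; 215/128; 27/16; 7/4; 2]  => 3429/2048
value_14 [BBRBRBRBBRRBRR]  L=[0; 1; 3/2; 13/8; 53/32; 107/64; 857/512]  R=[3429/2048; 1715/1024; 429/256; 215/128; 27/16; 7/4; 2]  => 6857/4096
value_15 [BBRBRBRBBRRBRRB]  L=[0; 1; 3/2; 13/8; 53/32; 107/64; 857/512; 6857/4096]  R=[3429/2048; 1715/1024; 429/256; 215/128; 27/16; 7/4; 2]  => 13715/8192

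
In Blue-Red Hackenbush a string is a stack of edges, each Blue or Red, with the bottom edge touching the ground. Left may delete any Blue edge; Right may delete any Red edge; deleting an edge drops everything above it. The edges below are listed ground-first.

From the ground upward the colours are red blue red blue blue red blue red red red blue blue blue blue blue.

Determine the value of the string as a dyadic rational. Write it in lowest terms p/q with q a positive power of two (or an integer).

G(r) = { — | 0 } => -1
G(rb) = { -1 | 0 } => -1/2
G(rbr) = { -1 | -1/2, 0 } => -3/4
G(rbrb) = { -1, -3/4 | -1/2, 0 } => -5/8
G(rbrbb) = { -1, -3/4, -5/8 | -1/2, 0 } => -9/16
G(rbrbbr) = { -1, -3/4, -5/8 | -9/16, -1/2, 0 } => -19/32
G(rbrbbrb) = { -1, -3/4, -5/8, -19/32 | -9/16, -1/2, 0 } => -37/64
G(rbrbbrbr) = { -1, -3/4, -5/8, -19/32 | -37/64, -9/16, -1/2, 0 } => -75/128
G(rbrbbrbrr) = { -1, -3/4, -5/8, -19/32 | -75/128, -37/64, -9/16, -1/2, 0 } => -151/256
G(rbrbbrbrrr) = { -1, -3/4, -5/8, -19/32 | -151/256, -75/128, -37/64, -9/16, -1/2, 0 } => -303/512
G(rbrbbrbrrrb) = { -1, -3/4, -5/8, -19/32, -303/512 | -151/256, -75/128, -37/64, -9/16, -1/2, 0 } => -605/1024
G(rbrbbrbrrrbb) = { -1, -3/4, -5/8, -19/32, -303/512, -605/1024 | -151/256, -75/128, -37/64, -9/16, -1/2, 0 } => -1209/2048
G(rbrbbrbrrrbbb) = { -1, -3/4, -5/8, -19/32, -303/512, -605/1024, -1209/2048 | -151/256, -75/128, -37/64, -9/16, -1/2, 0 } => -2417/4096
G(rbrbbrbrrrbbbb) = { -1, -3/4, -5/8, -19/32, -303/512, -605/1024, -1209/2048, -2417/4096 | -151/256, -75/128, -37/64, -9/16, -1/2, 0 } => -4833/8192
G(rbrbbrbrrrbbbbb) = { -1, -3/4, -5/8, -19/32, -303/512, -605/1024, -1209/2048, -2417/4096, -4833/8192 | -151/256, -75/128, -37/64, -9/16, -1/2, 0 } => -9665/16384

-9665/16384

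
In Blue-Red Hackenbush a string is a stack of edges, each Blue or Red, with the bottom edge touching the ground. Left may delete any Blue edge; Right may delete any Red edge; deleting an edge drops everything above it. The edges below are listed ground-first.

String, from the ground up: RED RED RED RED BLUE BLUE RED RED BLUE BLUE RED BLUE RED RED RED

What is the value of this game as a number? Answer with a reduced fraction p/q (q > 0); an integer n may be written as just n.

-6959/2048

edge 1 of 15 (RED): { none | 0 } ⇒ -1
edge 2 of 15 (RED): { none | -1; 0 } ⇒ -2
edge 3 of 15 (RED): { none | -2; -1; 0 } ⇒ -3
edge 4 of 15 (RED): { none | -3; -2; -1; 0 } ⇒ -4
edge 5 of 15 (BLUE): { -4 | -3; -2; -1; 0 } ⇒ -7/2
edge 6 of 15 (BLUE): { -4; -7/2 | -3; -2; -1; 0 } ⇒ -13/4
edge 7 of 15 (RED): { -4; -7/2 | -13/4; -3; -2; -1; 0 } ⇒ -27/8
edge 8 of 15 (RED): { -4; -7/2 | -27/8; -13/4; -3; -2; -1; 0 } ⇒ -55/16
edge 9 of 15 (BLUE): { -4; -7/2; -55/16 | -27/8; -13/4; -3; -2; -1; 0 } ⇒ -109/32
edge 10 of 15 (BLUE): { -4; -7/2; -55/16; -109/32 | -27/8; -13/4; -3; -2; -1; 0 } ⇒ -217/64
edge 11 of 15 (RED): { -4; -7/2; -55/16; -109/32 | -217/64; -27/8; -13/4; -3; -2; -1; 0 } ⇒ -435/128
edge 12 of 15 (BLUE): { -4; -7/2; -55/16; -109/32; -435/128 | -217/64; -27/8; -13/4; -3; -2; -1; 0 } ⇒ -869/256
edge 13 of 15 (RED): { -4; -7/2; -55/16; -109/32; -435/128 | -869/256; -217/64; -27/8; -13/4; -3; -2; -1; 0 } ⇒ -1739/512
edge 14 of 15 (RED): { -4; -7/2; -55/16; -109/32; -435/128 | -1739/512; -869/256; -217/64; -27/8; -13/4; -3; -2; -1; 0 } ⇒ -3479/1024
edge 15 of 15 (RED): { -4; -7/2; -55/16; -109/32; -435/128 | -3479/1024; -1739/512; -869/256; -217/64; -27/8; -13/4; -3; -2; -1; 0 } ⇒ -6959/2048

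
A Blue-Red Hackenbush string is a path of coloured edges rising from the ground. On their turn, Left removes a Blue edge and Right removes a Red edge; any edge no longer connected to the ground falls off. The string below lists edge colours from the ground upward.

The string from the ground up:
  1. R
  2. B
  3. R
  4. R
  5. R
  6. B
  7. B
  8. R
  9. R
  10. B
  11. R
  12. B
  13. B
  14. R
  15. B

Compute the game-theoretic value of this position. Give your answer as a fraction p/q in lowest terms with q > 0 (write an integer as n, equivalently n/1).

-14757/16384

G(R) = { · | 0 } ⇒ -1
G(RB) = { -1 | 0 } ⇒ -1/2
G(RBR) = { -1 | -1/2, 0 } ⇒ -3/4
G(RBRR) = { -1 | -3/4, -1/2, 0 } ⇒ -7/8
G(RBRRR) = { -1 | -7/8, -3/4, -1/2, 0 } ⇒ -15/16
G(RBRRRB) = { -1, -15/16 | -7/8, -3/4, -1/2, 0 } ⇒ -29/32
G(RBRRRBB) = { -1, -15/16, -29/32 | -7/8, -3/4, -1/2, 0 } ⇒ -57/64
G(RBRRRBBR) = { -1, -15/16, -29/32 | -57/64, -7/8, -3/4, -1/2, 0 } ⇒ -115/128
G(RBRRRBBRR) = { -1, -15/16, -29/32 | -115/128, -57/64, -7/8, -3/4, -1/2, 0 } ⇒ -231/256
G(RBRRRBBRRB) = { -1, -15/16, -29/32, -231/256 | -115/128, -57/64, -7/8, -3/4, -1/2, 0 } ⇒ -461/512
G(RBRRRBBRRBR) = { -1, -15/16, -29/32, -231/256 | -461/512, -115/128, -57/64, -7/8, -3/4, -1/2, 0 } ⇒ -923/1024
G(RBRRRBBRRBRB) = { -1, -15/16, -29/32, -231/256, -923/1024 | -461/512, -115/128, -57/64, -7/8, -3/4, -1/2, 0 } ⇒ -1845/2048
G(RBRRRBBRRBRBB) = { -1, -15/16, -29/32, -231/256, -923/1024, -1845/2048 | -461/512, -115/128, -57/64, -7/8, -3/4, -1/2, 0 } ⇒ -3689/4096
G(RBRRRBBRRBRBBR) = { -1, -15/16, -29/32, -231/256, -923/1024, -1845/2048 | -3689/4096, -461/512, -115/128, -57/64, -7/8, -3/4, -1/2, 0 } ⇒ -7379/8192
G(RBRRRBBRRBRBBRB) = { -1, -15/16, -29/32, -231/256, -923/1024, -1845/2048, -7379/8192 | -3689/4096, -461/512, -115/128, -57/64, -7/8, -3/4, -1/2, 0 } ⇒ -14757/16384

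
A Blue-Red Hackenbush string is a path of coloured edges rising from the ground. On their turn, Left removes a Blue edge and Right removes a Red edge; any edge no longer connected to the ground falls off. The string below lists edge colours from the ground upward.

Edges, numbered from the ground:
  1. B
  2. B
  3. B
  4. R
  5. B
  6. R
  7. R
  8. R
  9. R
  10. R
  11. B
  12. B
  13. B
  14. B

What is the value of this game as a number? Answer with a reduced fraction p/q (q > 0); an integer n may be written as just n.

edge 1 of 14 (B): { 0 | (no moves) } → 1
edge 2 of 14 (B): { 0 1 | (no moves) } → 2
edge 3 of 14 (B): { 0 1 2 | (no moves) } → 3
edge 4 of 14 (R): { 0 1 2 | 3 } → 5/2
edge 5 of 14 (B): { 0 1 2 5/2 | 3 } → 11/4
edge 6 of 14 (R): { 0 1 2 5/2 | 11/4 3 } → 21/8
edge 7 of 14 (R): { 0 1 2 5/2 | 21/8 11/4 3 } → 41/16
edge 8 of 14 (R): { 0 1 2 5/2 | 41/16 21/8 11/4 3 } → 81/32
edge 9 of 14 (R): { 0 1 2 5/2 | 81/32 41/16 21/8 11/4 3 } → 161/64
edge 10 of 14 (R): { 0 1 2 5/2 | 161/64 81/32 41/16 21/8 11/4 3 } → 321/128
edge 11 of 14 (B): { 0 1 2 5/2 321/128 | 161/64 81/32 41/16 21/8 11/4 3 } → 643/256
edge 12 of 14 (B): { 0 1 2 5/2 321/128 643/256 | 161/64 81/32 41/16 21/8 11/4 3 } → 1287/512
edge 13 of 14 (B): { 0 1 2 5/2 321/128 643/256 1287/512 | 161/64 81/32 41/16 21/8 11/4 3 } → 2575/1024
edge 14 of 14 (B): { 0 1 2 5/2 321/128 643/256 1287/512 2575/1024 | 161/64 81/32 41/16 21/8 11/4 3 } → 5151/2048

5151/2048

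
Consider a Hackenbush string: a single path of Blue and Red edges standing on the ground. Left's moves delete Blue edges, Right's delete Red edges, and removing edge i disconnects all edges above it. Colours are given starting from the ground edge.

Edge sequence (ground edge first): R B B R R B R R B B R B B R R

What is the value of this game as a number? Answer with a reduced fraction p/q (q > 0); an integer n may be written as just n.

-6951/16384

Build value(s[:k]) for k = 1..15, string s = R B B R R B R R B B R B B R R.
value_1 [R]  L=[·]  R=[0]  gives -1
value_2 [RB]  L=[-1]  R=[0]  gives -1/2
value_3 [RBB]  L=[-1,-1/2]  R=[0]  gives -1/4
value_4 [RBBR]  L=[-1,-1/2]  R=[-1/4,0]  gives -3/8
value_5 [RBBRR]  L=[-1,-1/2]  R=[-3/8,-1/4,0]  gives -7/16
value_6 [RBBRRB]  L=[-1,-1/2,-7/16]  R=[-3/8,-1/4,0]  gives -13/32
value_7 [RBBRRBR]  L=[-1,-1/2,-7/16]  R=[-13/32,-3/8,-1/4,0]  gives -27/64
value_8 [RBBRRBRR]  L=[-1,-1/2,-7/16]  R=[-27/64,-13/32,-3/8,-1/4,0]  gives -55/128
value_9 [RBBRRBRRB]  L=[-1,-1/2,-7/16,-55/128]  R=[-27/64,-13/32,-3/8,-1/4,0]  gives -109/256
value_10 [RBBRRBRRBB]  L=[-1,-1/2,-7/16,-55/128,-109/256]  R=[-27/64,-13/32,-3/8,-1/4,0]  gives -217/512
value_11 [RBBRRBRRBBR]  L=[-1,-1/2,-7/16,-55/128,-109/256]  R=[-217/512,-27/64,-13/32,-3/8,-1/4,0]  gives -435/1024
value_12 [RBBRRBRRBBRB]  L=[-1,-1/2,-7/16,-55/128,-109/256,-435/1024]  R=[-217/512,-27/64,-13/32,-3/8,-1/4,0]  gives -869/2048
value_13 [RBBRRBRRBBRBB]  L=[-1,-1/2,-7/16,-55/128,-109/256,-435/1024,-869/2048]  R=[-217/512,-27/64,-13/32,-3/8,-1/4,0]  gives -1737/4096
value_14 [RBBRRBRRBBRBBR]  L=[-1,-1/2,-7/16,-55/128,-109/256,-435/1024,-869/2048]  R=[-1737/4096,-217/512,-27/64,-13/32,-3/8,-1/4,0]  gives -3475/8192
value_15 [RBBRRBRRBBRBBRR]  L=[-1,-1/2,-7/16,-55/128,-109/256,-435/1024,-869/2048]  R=[-3475/8192,-1737/4096,-217/512,-27/64,-13/32,-3/8,-1/4,0]  gives -6951/16384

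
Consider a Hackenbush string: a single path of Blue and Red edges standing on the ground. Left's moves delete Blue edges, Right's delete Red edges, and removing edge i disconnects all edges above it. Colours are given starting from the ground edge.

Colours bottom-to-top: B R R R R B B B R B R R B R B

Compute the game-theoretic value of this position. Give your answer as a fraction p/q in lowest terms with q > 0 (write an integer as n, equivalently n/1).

1867/16384

1 of 15 · B · max L 0 · min R +∞ — 1
2 of 15 · BR · max L 0 · min R 1 — 1/2
3 of 15 · BRR · max L 0 · min R 1/2 — 1/4
4 of 15 · BRRR · max L 0 · min R 1/4 — 1/8
5 of 15 · BRRRR · max L 0 · min R 1/8 — 1/16
6 of 15 · BRRRRB · max L 1/16 · min R 1/8 — 3/32
7 of 15 · BRRRRBB · max L 3/32 · min R 1/8 — 7/64
8 of 15 · BRRRRBBB · max L 7/64 · min R 1/8 — 15/128
9 of 15 · BRRRRBBBR · max L 7/64 · min R 15/128 — 29/256
10 of 15 · BRRRRBBBRB · max L 29/256 · min R 15/128 — 59/512
11 of 15 · BRRRRBBBRBR · max L 29/256 · min R 59/512 — 117/1024
12 of 15 · BRRRRBBBRBRR · max L 29/256 · min R 117/1024 — 233/2048
13 of 15 · BRRRRBBBRBRRB · max L 233/2048 · min R 117/1024 — 467/4096
14 of 15 · BRRRRBBBRBRRBR · max L 233/2048 · min R 467/4096 — 933/8192
15 of 15 · BRRRRBBBRBRRBRB · max L 933/8192 · min R 467/4096 — 1867/16384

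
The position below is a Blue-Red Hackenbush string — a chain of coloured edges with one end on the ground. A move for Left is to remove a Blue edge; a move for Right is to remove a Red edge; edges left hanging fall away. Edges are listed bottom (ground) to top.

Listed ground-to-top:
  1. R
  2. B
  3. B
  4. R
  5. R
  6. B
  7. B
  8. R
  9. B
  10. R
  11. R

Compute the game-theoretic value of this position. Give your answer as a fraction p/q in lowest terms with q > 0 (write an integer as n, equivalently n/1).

G_1 [R]  L=[∅]  R=[0]  = -1
G_2 [RB]  L=[-1]  R=[0]  = -1/2
G_3 [RBB]  L=[-1 -1/2]  R=[0]  = -1/4
G_4 [RBBR]  L=[-1 -1/2]  R=[-1/4 0]  = -3/8
G_5 [RBBRR]  L=[-1 -1/2]  R=[-3/8 -1/4 0]  = -7/16
G_6 [RBBRRB]  L=[-1 -1/2 -7/16]  R=[-3/8 -1/4 0]  = -13/32
G_7 [RBBRRBB]  L=[-1 -1/2 -7/16 -13/32]  R=[-3/8 -1/4 0]  = -25/64
G_8 [RBBRRBBR]  L=[-1 -1/2 -7/16 -13/32]  R=[-25/64 -3/8 -1/4 0]  = -51/128
G_9 [RBBRRBBRB]  L=[-1 -1/2 -7/16 -13/32 -51/128]  R=[-25/64 -3/8 -1/4 0]  = -101/256
G_10 [RBBRRBBRBR]  L=[-1 -1/2 -7/16 -13/32 -51/128]  R=[-101/256 -25/64 -3/8 -1/4 0]  = -203/512
G_11 [RBBRRBBRBRR]  L=[-1 -1/2 -7/16 -13/32 -51/128]  R=[-203/512 -101/256 -25/64 -3/8 -1/4 0]  = -407/1024

-407/1024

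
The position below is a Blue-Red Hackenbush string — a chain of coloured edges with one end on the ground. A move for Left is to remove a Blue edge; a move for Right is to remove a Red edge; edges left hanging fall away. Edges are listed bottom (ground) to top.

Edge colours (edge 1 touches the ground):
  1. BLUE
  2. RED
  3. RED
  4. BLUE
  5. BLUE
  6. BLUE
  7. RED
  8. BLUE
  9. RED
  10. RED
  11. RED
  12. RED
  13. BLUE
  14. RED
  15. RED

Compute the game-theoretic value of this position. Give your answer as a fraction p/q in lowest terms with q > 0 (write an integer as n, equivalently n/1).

7433/16384

B: Left { 0 }, Right { ∅ } => simplest 1
BR: Left { 0 }, Right { 1 } => simplest 1/2
BRR: Left { 0 }, Right { 1/2, 1 } => simplest 1/4
BRRB: Left { 0, 1/4 }, Right { 1/2, 1 } => simplest 3/8
BRRBB: Left { 0, 1/4, 3/8 }, Right { 1/2, 1 } => simplest 7/16
BRRBBB: Left { 0, 1/4, 3/8, 7/16 }, Right { 1/2, 1 } => simplest 15/32
BRRBBBR: Left { 0, 1/4, 3/8, 7/16 }, Right { 15/32, 1/2, 1 } => simplest 29/64
BRRBBBRB: Left { 0, 1/4, 3/8, 7/16, 29/64 }, Right { 15/32, 1/2, 1 } => simplest 59/128
BRRBBBRBR: Left { 0, 1/4, 3/8, 7/16, 29/64 }, Right { 59/128, 15/32, 1/2, 1 } => simplest 117/256
BRRBBBRBRR: Left { 0, 1/4, 3/8, 7/16, 29/64 }, Right { 117/256, 59/128, 15/32, 1/2, 1 } => simplest 233/512
BRRBBBRBRRR: Left { 0, 1/4, 3/8, 7/16, 29/64 }, Right { 233/512, 117/256, 59/128, 15/32, 1/2, 1 } => simplest 465/1024
BRRBBBRBRRRR: Left { 0, 1/4, 3/8, 7/16, 29/64 }, Right { 465/1024, 233/512, 117/256, 59/128, 15/32, 1/2, 1 } => simplest 929/2048
BRRBBBRBRRRRB: Left { 0, 1/4, 3/8, 7/16, 29/64, 929/2048 }, Right { 465/1024, 233/512, 117/256, 59/128, 15/32, 1/2, 1 } => simplest 1859/4096
BRRBBBRBRRRRBR: Left { 0, 1/4, 3/8, 7/16, 29/64, 929/2048 }, Right { 1859/4096, 465/1024, 233/512, 117/256, 59/128, 15/32, 1/2, 1 } => simplest 3717/8192
BRRBBBRBRRRRBRR: Left { 0, 1/4, 3/8, 7/16, 29/64, 929/2048 }, Right { 3717/8192, 1859/4096, 465/1024, 233/512, 117/256, 59/128, 15/32, 1/2, 1 } => simplest 7433/16384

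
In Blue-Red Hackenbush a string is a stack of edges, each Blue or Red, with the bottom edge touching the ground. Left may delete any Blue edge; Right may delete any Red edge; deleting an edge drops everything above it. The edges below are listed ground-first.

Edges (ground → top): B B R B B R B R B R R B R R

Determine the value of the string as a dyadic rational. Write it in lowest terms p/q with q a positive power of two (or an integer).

step 1: add B to get B; options L={ 0 } R={ (no moves) } → 1
step 2: add B to get BB; options L={ 0; 1 } R={ (no moves) } → 2
step 3: add R to get BBR; options L={ 0; 1 } R={ 2 } → 3/2
step 4: add B to get BBRB; options L={ 0; 1; 3/2 } R={ 2 } → 7/4
step 5: add B to get BBRBB; options L={ 0; 1; 3/2; 7/4 } R={ 2 } → 15/8
step 6: add R to get BBRBBR; options L={ 0; 1; 3/2; 7/4 } R={ 15/8; 2 } → 29/16
step 7: add B to get BBRBBRB; options L={ 0; 1; 3/2; 7/4; 29/16 } R={ 15/8; 2 } → 59/32
step 8: add R to get BBRBBRBR; options L={ 0; 1; 3/2; 7/4; 29/16 } R={ 59/32; 15/8; 2 } → 117/64
step 9: add B to get BBRBBRBRB; options L={ 0; 1; 3/2; 7/4; 29/16; 117/64 } R={ 59/32; 15/8; 2 } → 235/128
step 10: add R to get BBRBBRBRBR; options L={ 0; 1; 3/2; 7/4; 29/16; 117/64 } R={ 235/128; 59/32; 15/8; 2 } → 469/256
step 11: add R to get BBRBBRBRBRR; options L={ 0; 1; 3/2; 7/4; 29/16; 117/64 } R={ 469/256; 235/128; 59/32; 15/8; 2 } → 937/512
step 12: add B to get BBRBBRBRBRRB; options L={ 0; 1; 3/2; 7/4; 29/16; 117/64; 937/512 } R={ 469/256; 235/128; 59/32; 15/8; 2 } → 1875/1024
step 13: add R to get BBRBBRBRBRRBR; options L={ 0; 1; 3/2; 7/4; 29/16; 117/64; 937/512 } R={ 1875/1024; 469/256; 235/128; 59/32; 15/8; 2 } → 3749/2048
step 14: add R to get BBRBBRBRBRRBRR; options L={ 0; 1; 3/2; 7/4; 29/16; 117/64; 937/512 } R={ 3749/2048; 1875/1024; 469/256; 235/128; 59/32; 15/8; 2 } → 7497/4096

7497/4096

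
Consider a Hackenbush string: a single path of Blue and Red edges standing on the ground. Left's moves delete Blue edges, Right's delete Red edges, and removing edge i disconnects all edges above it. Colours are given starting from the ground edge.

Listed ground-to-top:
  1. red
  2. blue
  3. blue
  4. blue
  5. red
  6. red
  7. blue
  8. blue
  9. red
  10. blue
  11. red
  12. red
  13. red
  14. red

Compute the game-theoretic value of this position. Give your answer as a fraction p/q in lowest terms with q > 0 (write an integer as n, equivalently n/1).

r: Left { none }, Right { 0 } gives simplest -1
rb: Left { -1 }, Right { 0 } gives simplest -1/2
rbb: Left { -1, -1/2 }, Right { 0 } gives simplest -1/4
rbbb: Left { -1, -1/2, -1/4 }, Right { 0 } gives simplest -1/8
rbbbr: Left { -1, -1/2, -1/4 }, Right { -1/8, 0 } gives simplest -3/16
rbbbrr: Left { -1, -1/2, -1/4 }, Right { -3/16, -1/8, 0 } gives simplest -7/32
rbbbrrb: Left { -1, -1/2, -1/4, -7/32 }, Right { -3/16, -1/8, 0 } gives simplest -13/64
rbbbrrbb: Left { -1, -1/2, -1/4, -7/32, -13/64 }, Right { -3/16, -1/8, 0 } gives simplest -25/128
rbbbrrbbr: Left { -1, -1/2, -1/4, -7/32, -13/64 }, Right { -25/128, -3/16, -1/8, 0 } gives simplest -51/256
rbbbrrbbrb: Left { -1, -1/2, -1/4, -7/32, -13/64, -51/256 }, Right { -25/128, -3/16, -1/8, 0 } gives simplest -101/512
rbbbrrbbrbr: Left { -1, -1/2, -1/4, -7/32, -13/64, -51/256 }, Right { -101/512, -25/128, -3/16, -1/8, 0 } gives simplest -203/1024
rbbbrrbbrbrr: Left { -1, -1/2, -1/4, -7/32, -13/64, -51/256 }, Right { -203/1024, -101/512, -25/128, -3/16, -1/8, 0 } gives simplest -407/2048
rbbbrrbbrbrrr: Left { -1, -1/2, -1/4, -7/32, -13/64, -51/256 }, Right { -407/2048, -203/1024, -101/512, -25/128, -3/16, -1/8, 0 } gives simplest -815/4096
rbbbrrbbrbrrrr: Left { -1, -1/2, -1/4, -7/32, -13/64, -51/256 }, Right { -815/4096, -407/2048, -203/1024, -101/512, -25/128, -3/16, -1/8, 0 } gives simplest -1631/8192

-1631/8192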